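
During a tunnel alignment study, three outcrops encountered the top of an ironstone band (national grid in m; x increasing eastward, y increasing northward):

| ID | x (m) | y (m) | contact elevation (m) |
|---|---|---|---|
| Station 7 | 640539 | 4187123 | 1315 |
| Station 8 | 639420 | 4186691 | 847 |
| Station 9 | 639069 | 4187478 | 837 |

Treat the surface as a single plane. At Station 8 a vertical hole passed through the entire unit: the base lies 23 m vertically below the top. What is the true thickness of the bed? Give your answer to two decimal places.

21.43 m

Let the plane be z = a·x + b·y + c.
Station 8−Station 7: −1119a − 432b = −468;  Station 9−Station 7: −1470a + 355b = −478.
Solving gives a = 0.36098, b = 0.14829.
|∇z| = √(a²+b²) = 0.39025, so dip δ = arctan(0.39025) = 21.32°.
True thickness = vertical thickness × cos δ = 23 × cos 21.32° = 21.43 m.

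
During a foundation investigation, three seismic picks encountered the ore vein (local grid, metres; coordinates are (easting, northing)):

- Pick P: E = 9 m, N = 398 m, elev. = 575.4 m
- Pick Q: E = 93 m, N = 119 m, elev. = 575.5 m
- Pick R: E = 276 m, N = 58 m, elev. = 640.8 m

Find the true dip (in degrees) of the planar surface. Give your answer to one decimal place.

22.5°

Let the plane be z = a·E + b·N + c.
Pick Q−Pick P: 84a − 279b = 0.1;  Pick R−Pick P: 267a − 340b = 65.4.
Solving gives a = 0.39650, b = 0.11902.
Gradient magnitude |∇z| = √(a² + b²) = √(0.15722 + 0.01417) = 0.41398.
True dip = arctan(0.41398) = 22.5°, dipping toward WSW (azimuth ≈ 253°).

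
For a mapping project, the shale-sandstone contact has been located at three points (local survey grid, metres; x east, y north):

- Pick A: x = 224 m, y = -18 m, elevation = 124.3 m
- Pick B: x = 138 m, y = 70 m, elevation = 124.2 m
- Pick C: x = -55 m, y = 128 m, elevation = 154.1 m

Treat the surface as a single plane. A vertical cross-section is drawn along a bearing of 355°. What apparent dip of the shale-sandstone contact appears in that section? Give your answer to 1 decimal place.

Two edge vectors: Pick A→Pick B = (-86, 88, -0.1), Pick A→Pick C = (-279, 146, 29.8).
Normal n = (Pick A→Pick B) × (Pick A→Pick C) = (2637, 2590.7, 11996).
So ∂z/∂x = −n_x/n_z = −0.21982 and ∂z/∂y = −n_y/n_z = −0.21596.
Unit vector along 355° is (sin 355°, cos 355°) = (-0.0872, 0.9962).
Slope in that direction = a·(-0.0872) + b·(0.9962) = −0.19598.
Apparent dip = arctan|0.19598| = 11.1° (true dip is 17.1°, so apparent ≤ true as expected).

11.1°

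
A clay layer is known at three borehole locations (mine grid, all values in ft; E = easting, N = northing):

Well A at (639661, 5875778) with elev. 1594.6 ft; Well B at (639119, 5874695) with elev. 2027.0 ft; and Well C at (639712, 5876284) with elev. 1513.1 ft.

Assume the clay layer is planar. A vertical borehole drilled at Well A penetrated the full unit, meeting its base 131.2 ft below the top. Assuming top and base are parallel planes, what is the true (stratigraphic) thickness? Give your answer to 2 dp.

Two edge vectors: Well A→Well B = (-542, -1083, 432.4), Well A→Well C = (51, 506, -81.5).
Normal n = (Well A→Well B) × (Well A→Well C) = (-130529.9, -22120.6, -219019).
So ∂z/∂E = −n_x/n_z = −0.59598 and ∂z/∂N = −n_y/n_z = −0.10100.
|∇z| = √(a²+b²) = 0.60447, so dip δ = arctan(0.60447) = 31.15°.
True thickness = vertical thickness × cos δ = 131.2 × cos 31.15° = 112.28 ft.

112.28 ft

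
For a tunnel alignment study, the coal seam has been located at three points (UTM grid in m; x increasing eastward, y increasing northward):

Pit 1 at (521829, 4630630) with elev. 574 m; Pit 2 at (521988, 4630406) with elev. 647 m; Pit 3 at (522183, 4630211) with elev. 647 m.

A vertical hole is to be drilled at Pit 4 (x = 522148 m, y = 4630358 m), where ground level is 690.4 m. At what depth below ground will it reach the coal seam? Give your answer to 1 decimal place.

Two edge vectors: Pit 1→Pit 2 = (159, -224, 73), Pit 1→Pit 3 = (354, -419, 73).
Normal n = (Pit 1→Pit 2) × (Pit 1→Pit 3) = (14235, 14235, 12675).
So ∂z/∂x = −n_x/n_z = −1.123076923 and ∂z/∂y = −n_y/n_z = −1.123076923.
Intercept c from Pit 1: 574 + 586054.11 + 5200553.69 = 5787181.80.
At (522148, 4630358): z_contact = −586412.37 − 5200248.22 + 5787181.80 = 521.22 m.
Depth below ground = 690.4 − 521.22 = 169.2 m.

169.2 m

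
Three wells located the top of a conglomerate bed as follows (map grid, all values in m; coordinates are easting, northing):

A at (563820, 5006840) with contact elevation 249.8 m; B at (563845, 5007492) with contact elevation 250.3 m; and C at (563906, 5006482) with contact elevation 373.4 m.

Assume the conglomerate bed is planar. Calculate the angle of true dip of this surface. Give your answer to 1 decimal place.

Two edge vectors: A→B = (25, 652, 0.5), A→C = (86, -358, 123.6).
Normal n = (A→B) × (A→C) = (80766.2, -3047, -65022).
So ∂z/∂easting = −n_x/n_z = 1.24214 and ∂z/∂northing = −n_y/n_z = −0.04686.
Gradient magnitude |∇z| = √(a² + b²) = √(1.54290 + 0.00220) = 1.24302.
True dip = arctan(1.24302) = 51.2°, dipping toward W (azimuth ≈ 272°).

51.2°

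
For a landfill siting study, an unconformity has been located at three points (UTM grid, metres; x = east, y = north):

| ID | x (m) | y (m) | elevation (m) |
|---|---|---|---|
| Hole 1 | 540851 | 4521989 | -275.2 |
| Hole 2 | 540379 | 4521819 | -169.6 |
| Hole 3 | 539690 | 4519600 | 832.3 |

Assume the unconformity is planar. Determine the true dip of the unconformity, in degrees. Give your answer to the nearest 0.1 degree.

Two edge vectors: Hole 1→Hole 2 = (-472, -170, 105.6), Hole 1→Hole 3 = (-1161, -2389, 1107.5).
Normal n = (Hole 1→Hole 2) × (Hole 1→Hole 3) = (64003.4, 400138.4, 930238).
So ∂z/∂x = −n_x/n_z = −0.06880 and ∂z/∂y = −n_y/n_z = −0.43015.
Gradient magnitude |∇z| = √(a² + b²) = √(0.00473 + 0.18503) = 0.43561.
True dip = arctan(0.43561) = 23.5°, dipping toward N (azimuth ≈ 009°).

23.5°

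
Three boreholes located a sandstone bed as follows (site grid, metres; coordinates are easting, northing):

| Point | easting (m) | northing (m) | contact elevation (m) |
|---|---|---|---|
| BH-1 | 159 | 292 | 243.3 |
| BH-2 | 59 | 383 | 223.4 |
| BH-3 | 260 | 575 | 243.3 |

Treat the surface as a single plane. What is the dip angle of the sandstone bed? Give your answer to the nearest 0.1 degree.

9.1°

Two edge vectors: BH-1→BH-2 = (-100, 91, -19.9), BH-1→BH-3 = (101, 283, 0).
Normal n = (BH-1→BH-2) × (BH-1→BH-3) = (5631.7, -2009.9, -37491).
So ∂z/∂easting = −n_x/n_z = 0.15021 and ∂z/∂northing = −n_y/n_z = −0.05361.
Gradient magnitude |∇z| = √(a² + b²) = √(0.02256 + 0.00287) = 0.15949.
True dip = arctan(0.15949) = 9.1°, dipping toward WNW (azimuth ≈ 290°).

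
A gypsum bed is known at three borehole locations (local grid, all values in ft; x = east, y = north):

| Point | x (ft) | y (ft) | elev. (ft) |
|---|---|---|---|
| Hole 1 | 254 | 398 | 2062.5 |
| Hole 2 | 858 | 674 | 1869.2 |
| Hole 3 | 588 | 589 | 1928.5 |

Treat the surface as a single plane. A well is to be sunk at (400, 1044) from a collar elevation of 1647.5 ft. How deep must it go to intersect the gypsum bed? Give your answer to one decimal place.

40.9 ft

Let the plane be z = a·x + b·y + c.
Hole 2−Hole 1: 604a + 276b = −193.3;  Hole 3−Hole 1: 334a + 191b = −134.
Solving gives a = 0.002748, b = −0.706376.
Then c = 2062.5 − a·254 − b·398 = 2342.94.
At (400, 1044): z_contact = 1.10 − 737.46 + 2342.94 = 1606.58 ft.
Depth below ground = 1647.5 − 1606.58 = 40.9 ft.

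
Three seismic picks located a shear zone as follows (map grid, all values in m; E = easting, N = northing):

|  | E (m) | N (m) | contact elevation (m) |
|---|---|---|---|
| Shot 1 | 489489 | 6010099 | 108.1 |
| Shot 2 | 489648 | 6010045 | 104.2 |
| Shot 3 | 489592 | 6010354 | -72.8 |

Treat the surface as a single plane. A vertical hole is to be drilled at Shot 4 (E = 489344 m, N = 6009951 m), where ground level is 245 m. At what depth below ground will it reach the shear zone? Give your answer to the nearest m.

Let the plane be z = a·E + b·N + c.
Shot 2−Shot 1: 159a − 54b = −3.9;  Shot 3−Shot 1: 103a + 255b = −180.9.
Solving gives a = −0.23343744, b = −0.61512135.
Then c = 108.1 − a·489489 − b·6010099 = 3811313.36.
At (489344, 6009951): z_contact = −114231.2 − 3696849.2 + 3811313.36 = 233.0 m.
Depth below ground = 245 − 233.0 = 12 m.

12 m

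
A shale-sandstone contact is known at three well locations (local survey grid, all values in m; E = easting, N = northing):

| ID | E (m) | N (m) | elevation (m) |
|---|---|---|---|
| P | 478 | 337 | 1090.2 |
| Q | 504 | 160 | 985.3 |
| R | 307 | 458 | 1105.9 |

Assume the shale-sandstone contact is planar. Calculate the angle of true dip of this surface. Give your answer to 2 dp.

36.60°

Let the plane be z = a·E + b·N + c.
Q−P: 26a − 177b = −104.9;  R−P: −171a + 121b = 15.7.
Solving gives a = 0.36555, b = 0.64635.
Gradient magnitude |∇z| = √(a² + b²) = √(0.13362 + 0.41777) = 0.74256.
True dip = arctan(0.74256) = 36.60°, dipping toward SSW (azimuth ≈ 209°).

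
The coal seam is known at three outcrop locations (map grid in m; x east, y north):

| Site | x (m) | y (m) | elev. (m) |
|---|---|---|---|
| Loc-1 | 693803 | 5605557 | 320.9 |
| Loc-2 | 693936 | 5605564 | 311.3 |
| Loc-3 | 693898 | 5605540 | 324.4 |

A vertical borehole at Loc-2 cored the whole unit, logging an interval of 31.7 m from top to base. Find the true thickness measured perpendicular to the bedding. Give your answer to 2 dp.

Two edge vectors: Loc-1→Loc-2 = (133, 7, -9.6), Loc-1→Loc-3 = (95, -17, 3.5).
Normal n = (Loc-1→Loc-2) × (Loc-1→Loc-3) = (-138.7, -1377.5, -2926).
So ∂z/∂x = −n_x/n_z = −0.04740 and ∂z/∂y = −n_y/n_z = −0.47078.
|∇z| = √(a²+b²) = 0.47316, so dip δ = arctan(0.47316) = 25.32°.
True thickness = vertical thickness × cos δ = 31.7 × cos 25.32° = 28.65 m.

28.65 m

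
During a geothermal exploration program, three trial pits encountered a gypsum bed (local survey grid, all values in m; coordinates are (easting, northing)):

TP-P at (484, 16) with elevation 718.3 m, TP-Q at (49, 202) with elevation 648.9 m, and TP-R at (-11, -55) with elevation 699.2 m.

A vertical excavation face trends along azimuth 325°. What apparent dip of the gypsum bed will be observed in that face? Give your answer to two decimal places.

12.03°

Two edge vectors: TP-P→TP-Q = (-435, 186, -69.4), TP-P→TP-R = (-495, -71, -19.1).
Normal n = (TP-P→TP-Q) × (TP-P→TP-R) = (-8480, 26044.5, 122955).
So ∂z/∂E = −n_x/n_z = 0.06897 and ∂z/∂N = −n_y/n_z = −0.21182.
Unit vector along 325° is (sin 325°, cos 325°) = (-0.5736, 0.8192).
Slope in that direction = a·(-0.5736) + b·(0.8192) = −0.21307.
Apparent dip = arctan|0.21307| = 12.03° (true dip is 12.6°, so apparent ≤ true as expected).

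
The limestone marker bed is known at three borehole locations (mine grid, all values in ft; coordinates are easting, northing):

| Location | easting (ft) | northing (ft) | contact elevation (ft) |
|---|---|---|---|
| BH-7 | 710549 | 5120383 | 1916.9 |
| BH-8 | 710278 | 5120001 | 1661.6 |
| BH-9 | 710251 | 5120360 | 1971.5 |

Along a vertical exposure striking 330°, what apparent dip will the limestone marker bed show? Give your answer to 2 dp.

Two edge vectors: BH-7→BH-8 = (-271, -382, -255.3), BH-7→BH-9 = (-298, -23, 54.6).
Normal n = (BH-7→BH-8) × (BH-7→BH-9) = (-26729.1, 90876, -107603).
So ∂z/∂easting = −n_x/n_z = −0.24840 and ∂z/∂northing = −n_y/n_z = 0.84455.
Unit vector along 330° is (sin 330°, cos 330°) = (-0.5000, 0.8660).
Slope in that direction = a·(-0.5000) + b·(0.8660) = 0.85560.
Apparent dip = arctan|0.85560| = 40.55° (true dip is 41.4°, so apparent ≤ true as expected).

40.55°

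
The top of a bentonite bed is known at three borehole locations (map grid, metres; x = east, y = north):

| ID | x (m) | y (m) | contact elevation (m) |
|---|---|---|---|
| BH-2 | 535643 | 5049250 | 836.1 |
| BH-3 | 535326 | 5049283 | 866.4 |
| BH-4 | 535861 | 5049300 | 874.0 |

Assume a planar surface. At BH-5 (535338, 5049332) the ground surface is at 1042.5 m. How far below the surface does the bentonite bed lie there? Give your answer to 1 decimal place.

Let the plane be z = a·x + b·y + c.
BH-3−BH-2: −317a + 33b = 30.3;  BH-4−BH-2: 218a + 50b = 37.9.
Solving gives a = −0.011469363, b = 0.808006422.
Then c = 836.1 − a·535643 − b·5049250 = −4072846.84.
At (535338, 5049332): z_contact = −6139.99 + 4079892.69 − 4072846.84 = 905.85 m.
Depth below ground = 1042.5 − 905.85 = 136.6 m.

136.6 m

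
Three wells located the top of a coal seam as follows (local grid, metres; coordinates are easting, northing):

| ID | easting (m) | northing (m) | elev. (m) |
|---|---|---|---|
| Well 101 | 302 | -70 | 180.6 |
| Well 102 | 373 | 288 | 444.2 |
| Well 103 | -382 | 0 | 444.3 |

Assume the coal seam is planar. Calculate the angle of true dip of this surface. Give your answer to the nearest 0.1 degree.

Let the plane be z = a·easting + b·northing + c.
Well 102−Well 101: 71a + 358b = 263.6;  Well 103−Well 101: −684a + 70b = 263.7.
Solving gives a = −0.30400, b = 0.79660.
Gradient magnitude |∇z| = √(a² + b²) = √(0.09242 + 0.63458) = 0.85264.
True dip = arctan(0.85264) = 40.5°, dipping toward SSE (azimuth ≈ 159°).

40.5°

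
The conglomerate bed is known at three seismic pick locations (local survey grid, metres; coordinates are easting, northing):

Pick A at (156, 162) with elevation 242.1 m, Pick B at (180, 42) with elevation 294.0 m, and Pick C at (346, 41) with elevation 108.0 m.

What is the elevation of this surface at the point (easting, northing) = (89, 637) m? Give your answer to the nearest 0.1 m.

5.2 m

Two edge vectors: Pick A→Pick B = (24, -120, 51.9), Pick A→Pick C = (190, -121, -134.1).
Normal n = (Pick A→Pick B) × (Pick A→Pick C) = (22371.9, 13079.4, 19896).
So ∂z/∂easting = −n_x/n_z = −1.12444 and ∂z/∂northing = −n_y/n_z = −0.65739.
Intercept c from Pick A: 242.1 + 175.41 + 106.50 = 524.01.
At (89, 637): z = −100.1 − 418.8 + 524.01 = 5.2 m.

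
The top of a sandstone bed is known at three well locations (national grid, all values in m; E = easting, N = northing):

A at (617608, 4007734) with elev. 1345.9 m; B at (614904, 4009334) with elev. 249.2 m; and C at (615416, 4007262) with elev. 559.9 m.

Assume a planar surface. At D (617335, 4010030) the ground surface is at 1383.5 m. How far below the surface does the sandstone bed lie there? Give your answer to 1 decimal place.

Let the plane be z = a·E + b·N + c.
B−A: −2704a + 1600b = −1096.7;  C−A: −2192a − 472b = −786.
Solving gives a = 0.371118815, b = −0.058246702.
Then c = 1345.9 − a·617608 − b·4007734 = 5577.24.
At (617335, 4010030): z_contact = 229104.63 − 233571.02 + 5577.24 = 1110.85 m.
Depth below ground = 1383.5 − 1110.85 = 272.6 m.

272.6 m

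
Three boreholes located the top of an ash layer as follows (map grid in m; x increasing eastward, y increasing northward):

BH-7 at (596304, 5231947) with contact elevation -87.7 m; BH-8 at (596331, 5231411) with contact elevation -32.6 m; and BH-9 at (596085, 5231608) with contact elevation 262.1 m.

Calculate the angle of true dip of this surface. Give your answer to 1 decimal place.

53.4°

Let the plane be z = a·x + b·y + c.
BH-8−BH-7: 27a − 536b = 55.1;  BH-9−BH-7: −219a − 339b = 349.8.
Solving gives a = −1.33411, b = −0.17000.
Gradient magnitude |∇z| = √(a² + b²) = √(1.77984 + 0.02890) = 1.34489.
True dip = arctan(1.34489) = 53.4°, dipping toward E (azimuth ≈ 083°).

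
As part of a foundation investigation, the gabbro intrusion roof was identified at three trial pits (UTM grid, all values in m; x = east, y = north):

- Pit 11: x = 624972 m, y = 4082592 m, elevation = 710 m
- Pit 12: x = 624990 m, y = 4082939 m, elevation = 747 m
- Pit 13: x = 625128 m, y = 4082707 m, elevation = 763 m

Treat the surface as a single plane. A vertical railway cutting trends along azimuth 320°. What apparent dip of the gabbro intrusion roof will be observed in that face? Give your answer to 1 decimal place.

5.9°

Two edge vectors: Pit 11→Pit 12 = (18, 347, 37), Pit 11→Pit 13 = (156, 115, 53).
Normal n = (Pit 11→Pit 12) × (Pit 11→Pit 13) = (14136, 4818, -52062).
So ∂z/∂x = −n_x/n_z = 0.27152 and ∂z/∂y = −n_y/n_z = 0.09254.
Unit vector along 320° is (sin 320°, cos 320°) = (-0.6428, 0.7660).
Slope in that direction = a·(-0.6428) + b·(0.7660) = −0.10364.
Apparent dip = arctan|0.10364| = 5.9° (true dip is 16.0°, so apparent ≤ true as expected).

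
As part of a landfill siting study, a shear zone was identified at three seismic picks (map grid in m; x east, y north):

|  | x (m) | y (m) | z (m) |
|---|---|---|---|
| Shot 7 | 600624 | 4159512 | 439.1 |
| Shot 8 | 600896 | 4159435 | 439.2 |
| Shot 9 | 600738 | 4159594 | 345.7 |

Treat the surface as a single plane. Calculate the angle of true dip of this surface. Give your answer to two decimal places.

Let the plane be z = a·x + b·y + c.
Shot 8−Shot 7: 272a − 77b = 0.1;  Shot 9−Shot 7: 114a + 82b = −93.4.
Solving gives a = −0.23112, b = −0.81771.
Gradient magnitude |∇z| = √(a² + b²) = √(0.05342 + 0.66866) = 0.84975.
True dip = arctan(0.84975) = 40.36°, dipping toward NNE (azimuth ≈ 016°).

40.36°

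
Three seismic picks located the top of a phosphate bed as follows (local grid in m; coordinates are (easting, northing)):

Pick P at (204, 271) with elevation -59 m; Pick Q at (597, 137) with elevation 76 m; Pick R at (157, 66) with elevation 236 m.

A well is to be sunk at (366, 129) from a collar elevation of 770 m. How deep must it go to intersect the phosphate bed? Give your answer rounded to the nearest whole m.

651 m

Let the plane be z = a·E + b·N + c.
Pick Q−Pick P: 393a − 134b = 135;  Pick R−Pick P: −47a − 205b = 295.
Solving gives a = −0.13648, b = −1.40773.
Then c = -59 − a·204 − b·271 = 350.34.
At (366, 129): z_contact = −50.0 − 181.6 + 350.34 = 118.8 m.
Depth below ground = 770 − 118.8 = 651 m.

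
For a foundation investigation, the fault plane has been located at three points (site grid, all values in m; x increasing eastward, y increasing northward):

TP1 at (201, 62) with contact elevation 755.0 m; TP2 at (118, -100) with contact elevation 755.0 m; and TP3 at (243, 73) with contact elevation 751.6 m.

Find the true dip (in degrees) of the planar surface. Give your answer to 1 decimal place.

6.0°

Let the plane be z = a·x + b·y + c.
TP2−TP1: −83a − 162b = 0;  TP3−TP1: 42a + 11b = −3.4.
Solving gives a = −0.09350, b = 0.04790.
Gradient magnitude |∇z| = √(a² + b²) = √(0.00874 + 0.00229) = 0.10506.
True dip = arctan(0.10506) = 6.0°, dipping toward ESE (azimuth ≈ 117°).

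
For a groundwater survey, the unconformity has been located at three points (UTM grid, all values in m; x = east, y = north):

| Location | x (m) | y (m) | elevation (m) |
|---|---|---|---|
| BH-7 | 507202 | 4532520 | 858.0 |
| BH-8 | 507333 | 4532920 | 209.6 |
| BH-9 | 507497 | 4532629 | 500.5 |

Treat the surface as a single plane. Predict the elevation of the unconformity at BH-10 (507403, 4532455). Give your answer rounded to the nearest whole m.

808 m

Let the plane be z = a·x + b·y + c.
BH-8−BH-7: 131a + 400b = −648.4;  BH-9−BH-7: 295a + 109b = −357.5.
Solving gives a = −0.69729756, b = −1.39263505.
Then c = 858 − a·507202 − b·4532520 = 6666674.93.
At (507403, 4532455): z = −353810.9 − 6312055.7 + 6666674.93 = 808.4 m.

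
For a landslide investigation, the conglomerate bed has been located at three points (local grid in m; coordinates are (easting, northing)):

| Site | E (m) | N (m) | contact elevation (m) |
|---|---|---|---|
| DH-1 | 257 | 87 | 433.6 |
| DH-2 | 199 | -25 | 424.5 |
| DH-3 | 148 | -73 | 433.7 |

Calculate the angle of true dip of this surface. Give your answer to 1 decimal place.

Two edge vectors: DH-1→DH-2 = (-58, -112, -9.1), DH-1→DH-3 = (-109, -160, 0.1).
Normal n = (DH-1→DH-2) × (DH-1→DH-3) = (-1467.2, 997.7, -2928).
So ∂z/∂E = −n_x/n_z = −0.50109 and ∂z/∂N = −n_y/n_z = 0.34074.
Gradient magnitude |∇z| = √(a² + b²) = √(0.25109 + 0.11611) = 0.60597.
True dip = arctan(0.60597) = 31.2°, dipping toward SE (azimuth ≈ 124°).

31.2°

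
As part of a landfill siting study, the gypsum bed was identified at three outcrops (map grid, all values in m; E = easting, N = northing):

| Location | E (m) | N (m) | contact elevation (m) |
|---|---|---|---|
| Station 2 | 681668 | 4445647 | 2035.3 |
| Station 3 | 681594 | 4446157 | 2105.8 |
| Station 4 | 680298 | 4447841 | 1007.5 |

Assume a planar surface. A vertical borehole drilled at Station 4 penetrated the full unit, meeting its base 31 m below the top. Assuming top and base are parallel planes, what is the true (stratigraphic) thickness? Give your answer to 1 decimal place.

18.8 m

Two edge vectors: Station 2→Station 3 = (-74, 510, 70.5), Station 2→Station 4 = (-1370, 2194, -1027.8).
Normal n = (Station 2→Station 3) × (Station 2→Station 4) = (-678855, -172642.2, 536344).
So ∂z/∂E = −n_x/n_z = 1.26571 and ∂z/∂N = −n_y/n_z = 0.32189.
|∇z| = √(a²+b²) = 1.30600, so dip δ = arctan(1.30600) = 52.56°.
True thickness = vertical thickness × cos δ = 31 × cos 52.56° = 18.8 m.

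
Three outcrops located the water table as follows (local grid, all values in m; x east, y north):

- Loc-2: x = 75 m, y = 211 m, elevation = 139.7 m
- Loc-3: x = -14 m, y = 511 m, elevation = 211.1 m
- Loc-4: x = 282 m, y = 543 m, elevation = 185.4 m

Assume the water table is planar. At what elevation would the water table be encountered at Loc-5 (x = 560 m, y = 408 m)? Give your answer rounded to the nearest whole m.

127 m

Two edge vectors: Loc-2→Loc-3 = (-89, 300, 71.4), Loc-2→Loc-4 = (207, 332, 45.7).
Normal n = (Loc-2→Loc-3) × (Loc-2→Loc-4) = (-9994.8, 18847.1, -91648).
So ∂z/∂x = −n_x/n_z = −0.10906 and ∂z/∂y = −n_y/n_z = 0.20565.
Intercept c from Loc-2: 139.7 + 8.18 − 43.39 = 104.49.
At (560, 408): z = −61.1 + 83.9 + 104.49 = 127.3 m.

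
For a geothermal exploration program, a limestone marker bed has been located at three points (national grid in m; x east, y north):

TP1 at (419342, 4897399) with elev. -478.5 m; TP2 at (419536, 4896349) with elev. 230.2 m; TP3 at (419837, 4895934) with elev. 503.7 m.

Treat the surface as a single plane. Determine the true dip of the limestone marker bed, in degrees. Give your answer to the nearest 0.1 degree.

Let the plane be z = a·x + b·y + c.
TP2−TP1: 194a − 1050b = 708.7;  TP3−TP1: 495a − 1465b = 982.2.
Solving gives a = −0.02945, b = −0.68039.
Gradient magnitude |∇z| = √(a² + b²) = √(0.00087 + 0.46293) = 0.68103.
True dip = arctan(0.68103) = 34.3°, dipping toward N (azimuth ≈ 002°).

34.3°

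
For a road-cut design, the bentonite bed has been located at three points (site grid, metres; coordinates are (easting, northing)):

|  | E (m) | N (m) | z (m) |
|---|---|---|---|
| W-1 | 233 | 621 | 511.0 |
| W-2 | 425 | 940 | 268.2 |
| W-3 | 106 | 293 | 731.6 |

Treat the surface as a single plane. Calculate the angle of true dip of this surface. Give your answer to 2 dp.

33.35°

Let the plane be z = a·E + b·N + c.
W-2−W-1: 192a + 319b = −242.8;  W-3−W-1: −127a − 328b = 220.6.
Solving gives a = −0.41255, b = −0.51283.
Gradient magnitude |∇z| = √(a² + b²) = √(0.17019 + 0.26299) = 0.65817.
True dip = arctan(0.65817) = 33.35°, dipping toward NE (azimuth ≈ 039°).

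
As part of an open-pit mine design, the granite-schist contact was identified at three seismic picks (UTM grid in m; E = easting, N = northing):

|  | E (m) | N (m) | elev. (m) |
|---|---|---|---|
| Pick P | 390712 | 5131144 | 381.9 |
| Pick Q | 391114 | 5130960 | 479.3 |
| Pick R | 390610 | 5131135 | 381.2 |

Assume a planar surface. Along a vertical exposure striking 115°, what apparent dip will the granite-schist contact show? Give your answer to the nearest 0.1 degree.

12.6°

Let the plane be z = a·E + b·N + c.
Pick Q−Pick P: 402a − 184b = 97.4;  Pick R−Pick P: −102a − 9b = −0.7.
Solving gives a = 0.04491, b = −0.43122.
Unit vector along 115° is (sin 115°, cos 115°) = (0.9063, -0.4226).
Slope in that direction = a·(0.9063) + b·(-0.4226) = 0.22295.
Apparent dip = arctan|0.22295| = 12.6° (true dip is 23.4°, so apparent ≤ true as expected).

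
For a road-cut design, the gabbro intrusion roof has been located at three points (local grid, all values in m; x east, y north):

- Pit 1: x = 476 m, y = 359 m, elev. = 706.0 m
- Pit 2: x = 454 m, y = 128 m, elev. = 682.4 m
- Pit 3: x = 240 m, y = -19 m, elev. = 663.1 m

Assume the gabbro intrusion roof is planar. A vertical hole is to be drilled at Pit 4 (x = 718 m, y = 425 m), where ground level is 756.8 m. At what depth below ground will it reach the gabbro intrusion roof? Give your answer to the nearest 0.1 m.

39.0 m

Two edge vectors: Pit 1→Pit 2 = (-22, -231, -23.6), Pit 1→Pit 3 = (-236, -378, -42.9).
Normal n = (Pit 1→Pit 2) × (Pit 1→Pit 3) = (989.1, 4625.8, -46200).
So ∂z/∂x = −n_x/n_z = 0.02141 and ∂z/∂y = −n_y/n_z = 0.10013.
Intercept c from Pit 1: 706 − 10.19 − 35.95 = 659.86.
At (718, 425): z_contact = 15.37 + 42.55 + 659.86 = 717.79 m.
Depth below ground = 756.8 − 717.79 = 39.0 m.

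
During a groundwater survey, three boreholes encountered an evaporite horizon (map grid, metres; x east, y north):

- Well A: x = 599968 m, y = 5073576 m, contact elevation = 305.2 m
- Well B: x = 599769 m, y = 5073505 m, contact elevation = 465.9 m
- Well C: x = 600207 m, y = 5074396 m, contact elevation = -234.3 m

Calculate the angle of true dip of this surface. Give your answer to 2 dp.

Let the plane be z = a·x + b·y + c.
Well B−Well A: −199a − 71b = 160.7;  Well C−Well A: 239a + 820b = −539.5.
Solving gives a = −0.63928, b = −0.47160.
Gradient magnitude |∇z| = √(a² + b²) = √(0.40868 + 0.22241) = 0.79441.
True dip = arctan(0.79441) = 38.46°, dipping toward NE (azimuth ≈ 054°).

38.46°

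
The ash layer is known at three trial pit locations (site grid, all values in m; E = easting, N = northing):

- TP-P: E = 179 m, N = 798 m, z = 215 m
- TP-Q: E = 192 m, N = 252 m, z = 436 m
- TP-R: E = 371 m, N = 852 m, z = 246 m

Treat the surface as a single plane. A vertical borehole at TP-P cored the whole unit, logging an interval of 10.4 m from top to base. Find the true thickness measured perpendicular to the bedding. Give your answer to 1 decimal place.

9.4 m

Let the plane be z = a·E + b·N + c.
TP-Q−TP-P: 13a − 546b = 221;  TP-R−TP-P: 192a + 54b = 31.
Solving gives a = 0.27347, b = −0.39825.
|∇z| = √(a²+b²) = 0.48310, so dip δ = arctan(0.48310) = 25.79°.
True thickness = vertical thickness × cos δ = 10.4 × cos 25.79° = 9.4 m.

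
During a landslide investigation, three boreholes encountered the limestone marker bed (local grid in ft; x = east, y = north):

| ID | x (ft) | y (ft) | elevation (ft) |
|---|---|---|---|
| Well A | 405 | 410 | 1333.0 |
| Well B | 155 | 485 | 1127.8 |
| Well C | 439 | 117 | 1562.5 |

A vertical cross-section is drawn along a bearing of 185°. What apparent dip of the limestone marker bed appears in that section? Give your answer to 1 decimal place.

33.3°

Two edge vectors: Well A→Well B = (-250, 75, -205.2), Well A→Well C = (34, -293, 229.5).
Normal n = (Well A→Well B) × (Well A→Well C) = (-42911.1, 50398.2, 70700).
So ∂z/∂x = −n_x/n_z = 0.60695 and ∂z/∂y = −n_y/n_z = −0.71285.
Unit vector along 185° is (sin 185°, cos 185°) = (-0.0872, -0.9962).
Slope in that direction = a·(-0.0872) + b·(-0.9962) = 0.65723.
Apparent dip = arctan|0.65723| = 33.3° (true dip is 43.1°, so apparent ≤ true as expected).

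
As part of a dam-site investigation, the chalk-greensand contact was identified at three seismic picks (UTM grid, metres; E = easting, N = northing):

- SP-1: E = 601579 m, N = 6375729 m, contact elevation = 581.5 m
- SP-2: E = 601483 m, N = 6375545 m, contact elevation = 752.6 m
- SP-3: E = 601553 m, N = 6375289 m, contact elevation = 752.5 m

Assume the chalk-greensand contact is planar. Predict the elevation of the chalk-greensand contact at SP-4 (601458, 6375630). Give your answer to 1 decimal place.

754.7 m

Let the plane be z = a·E + b·N + c.
SP-2−SP-1: −96a − 184b = 171.1;  SP-3−SP-1: −26a − 440b = 171.
Solving gives a = −1.169906023, b = −0.319505553.
Then c = 581.5 − a·601579 − b·6375729 = 2741453.22.
At (601458, 6375630): z = −703649.3 − 2037049.2 + 2741453.22 = 754.7 m.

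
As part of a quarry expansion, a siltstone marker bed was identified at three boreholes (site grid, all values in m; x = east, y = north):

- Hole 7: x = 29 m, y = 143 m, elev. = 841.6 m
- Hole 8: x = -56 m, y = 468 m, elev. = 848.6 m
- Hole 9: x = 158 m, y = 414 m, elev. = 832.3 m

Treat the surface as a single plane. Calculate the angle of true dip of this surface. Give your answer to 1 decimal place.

4.3°

Let the plane be z = a·x + b·y + c.
Hole 8−Hole 7: −85a + 325b = 7;  Hole 9−Hole 7: 129a + 271b = −9.3.
Solving gives a = −0.07573, b = 0.00173.
Gradient magnitude |∇z| = √(a² + b²) = √(0.00574 + 0.00000) = 0.07575.
True dip = arctan(0.07575) = 4.3°, dipping toward E (azimuth ≈ 091°).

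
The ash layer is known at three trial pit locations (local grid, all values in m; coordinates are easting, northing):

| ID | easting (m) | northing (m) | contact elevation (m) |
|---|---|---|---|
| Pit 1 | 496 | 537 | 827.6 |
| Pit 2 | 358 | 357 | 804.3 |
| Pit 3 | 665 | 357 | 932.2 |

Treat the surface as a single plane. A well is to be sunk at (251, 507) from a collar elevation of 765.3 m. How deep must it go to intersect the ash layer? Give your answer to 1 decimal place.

Two edge vectors: Pit 1→Pit 2 = (-138, -180, -23.3), Pit 1→Pit 3 = (169, -180, 104.6).
Normal n = (Pit 1→Pit 2) × (Pit 1→Pit 3) = (-23022, 10497.1, 55260).
So ∂z/∂easting = −n_x/n_z = 0.41661 and ∂z/∂northing = −n_y/n_z = −0.18996.
Intercept c from Pit 1: 827.6 − 206.64 + 102.01 = 722.97.
At (251, 507): z_contact = 104.57 − 96.31 + 722.97 = 731.23 m.
Depth below ground = 765.3 − 731.23 = 34.1 m.

34.1 m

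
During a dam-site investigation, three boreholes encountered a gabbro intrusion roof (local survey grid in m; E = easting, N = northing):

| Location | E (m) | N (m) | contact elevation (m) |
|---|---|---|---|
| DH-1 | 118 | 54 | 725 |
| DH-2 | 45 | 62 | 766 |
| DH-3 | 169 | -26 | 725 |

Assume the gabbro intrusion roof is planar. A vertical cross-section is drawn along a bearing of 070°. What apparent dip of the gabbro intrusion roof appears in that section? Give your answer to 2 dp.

34.96°

Two edge vectors: DH-1→DH-2 = (-73, 8, 41), DH-1→DH-3 = (51, -80, 0).
Normal n = (DH-1→DH-2) × (DH-1→DH-3) = (3280, 2091, 5432).
So ∂z/∂E = −n_x/n_z = −0.60383 and ∂z/∂N = −n_y/n_z = −0.38494.
Unit vector along 070° is (sin 70°, cos 70°) = (0.9397, 0.3420).
Slope in that direction = a·(0.9397) + b·(0.3420) = −0.69907.
Apparent dip = arctan|0.69907| = 34.96° (true dip is 35.6°, so apparent ≤ true as expected).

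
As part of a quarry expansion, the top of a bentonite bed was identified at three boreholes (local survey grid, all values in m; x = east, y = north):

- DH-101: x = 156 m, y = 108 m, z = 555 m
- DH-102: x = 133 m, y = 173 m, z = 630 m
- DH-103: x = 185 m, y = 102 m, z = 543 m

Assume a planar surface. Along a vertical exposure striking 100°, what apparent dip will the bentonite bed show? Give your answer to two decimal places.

20.55°

Two edge vectors: DH-101→DH-102 = (-23, 65, 75), DH-101→DH-103 = (29, -6, -12).
Normal n = (DH-101→DH-102) × (DH-101→DH-103) = (-330, 1899, -1747).
So ∂z/∂x = −n_x/n_z = −0.18890 and ∂z/∂y = −n_y/n_z = 1.08701.
Unit vector along 100° is (sin 100°, cos 100°) = (0.9848, -0.1736).
Slope in that direction = a·(0.9848) + b·(-0.1736) = −0.37478.
Apparent dip = arctan|0.37478| = 20.55° (true dip is 47.8°, so apparent ≤ true as expected).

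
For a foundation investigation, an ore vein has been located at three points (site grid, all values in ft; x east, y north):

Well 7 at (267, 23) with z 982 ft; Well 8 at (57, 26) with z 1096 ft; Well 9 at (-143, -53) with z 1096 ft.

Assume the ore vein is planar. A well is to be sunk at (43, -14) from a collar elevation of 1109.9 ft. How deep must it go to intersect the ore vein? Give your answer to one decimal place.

Let the plane be z = a·x + b·y + c.
Well 8−Well 7: −210a + 3b = 114;  Well 9−Well 7: −410a − 76b = 114.
Solving gives a = −0.52391, b = 1.32635.
Then c = 982 − a·267 − b·23 = 1091.38.
At (43, -14): z_contact = −22.53 − 18.57 + 1091.38 = 1050.28 ft.
Depth below ground = 1109.9 − 1050.28 = 59.6 ft.

59.6 ft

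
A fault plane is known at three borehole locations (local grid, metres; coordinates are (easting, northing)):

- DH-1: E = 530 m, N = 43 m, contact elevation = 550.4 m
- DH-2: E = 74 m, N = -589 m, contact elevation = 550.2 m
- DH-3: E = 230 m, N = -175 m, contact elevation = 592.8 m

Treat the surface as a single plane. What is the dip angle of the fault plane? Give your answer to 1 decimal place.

20.2°

Let the plane be z = a·E + b·N + c.
DH-2−DH-1: −456a − 632b = −0.2;  DH-3−DH-1: −300a − 218b = 42.4.
Solving gives a = −0.29759, b = 0.21503.
Gradient magnitude |∇z| = √(a² + b²) = √(0.08856 + 0.04624) = 0.36715.
True dip = arctan(0.36715) = 20.2°, dipping toward SE (azimuth ≈ 126°).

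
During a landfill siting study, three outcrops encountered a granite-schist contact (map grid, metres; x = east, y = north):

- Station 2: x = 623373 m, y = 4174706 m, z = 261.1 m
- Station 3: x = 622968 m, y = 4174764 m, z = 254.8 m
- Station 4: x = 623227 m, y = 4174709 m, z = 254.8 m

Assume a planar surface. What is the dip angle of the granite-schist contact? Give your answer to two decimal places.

Let the plane be z = a·x + b·y + c.
Station 3−Station 2: −405a + 58b = −6.3;  Station 4−Station 2: −146a + 3b = −6.3.
Solving gives a = 0.04777, b = 0.22497.
Gradient magnitude |∇z| = √(a² + b²) = √(0.00228 + 0.05061) = 0.22999.
True dip = arctan(0.22999) = 12.95°, dipping toward SSW (azimuth ≈ 192°).

12.95°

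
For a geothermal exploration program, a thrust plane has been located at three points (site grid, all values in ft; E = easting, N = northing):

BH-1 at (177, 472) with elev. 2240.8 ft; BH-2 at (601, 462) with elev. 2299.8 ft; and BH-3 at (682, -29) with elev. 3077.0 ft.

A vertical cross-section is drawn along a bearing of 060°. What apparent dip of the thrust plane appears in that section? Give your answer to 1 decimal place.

34.8°

Two edge vectors: BH-1→BH-2 = (424, -10, 59), BH-1→BH-3 = (505, -501, 836.2).
Normal n = (BH-1→BH-2) × (BH-1→BH-3) = (21197, -324753.8, -207374).
So ∂z/∂E = −n_x/n_z = 0.10222 and ∂z/∂N = −n_y/n_z = −1.56603.
Unit vector along 060° is (sin 60°, cos 60°) = (0.8660, 0.5000).
Slope in that direction = a·(0.8660) + b·(0.5000) = −0.69449.
Apparent dip = arctan|0.69449| = 34.8° (true dip is 57.5°, so apparent ≤ true as expected).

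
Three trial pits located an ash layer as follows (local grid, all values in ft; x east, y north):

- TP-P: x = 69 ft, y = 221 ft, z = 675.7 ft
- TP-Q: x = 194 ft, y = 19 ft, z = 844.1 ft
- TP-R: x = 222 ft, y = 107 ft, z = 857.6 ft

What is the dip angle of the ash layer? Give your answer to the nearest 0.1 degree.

46.9°

Let the plane be z = a·x + b·y + c.
TP-Q−TP-P: 125a − 202b = 168.4;  TP-R−TP-P: 153a − 114b = 181.9.
Solving gives a = 1.05345, b = −0.18178.
Gradient magnitude |∇z| = √(a² + b²) = √(1.10975 + 0.03304) = 1.06901.
True dip = arctan(1.06901) = 46.9°, dipping toward W (azimuth ≈ 280°).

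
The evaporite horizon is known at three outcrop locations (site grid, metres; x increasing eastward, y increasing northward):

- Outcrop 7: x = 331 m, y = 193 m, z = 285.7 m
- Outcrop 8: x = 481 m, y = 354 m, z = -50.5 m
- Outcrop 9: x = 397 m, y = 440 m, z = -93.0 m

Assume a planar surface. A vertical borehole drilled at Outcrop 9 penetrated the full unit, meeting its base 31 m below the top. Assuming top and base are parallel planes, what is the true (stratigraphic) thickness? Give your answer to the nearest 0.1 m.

Two edge vectors: Outcrop 7→Outcrop 8 = (150, 161, -336.2), Outcrop 7→Outcrop 9 = (66, 247, -378.7).
Normal n = (Outcrop 7→Outcrop 8) × (Outcrop 7→Outcrop 9) = (22070.7, 34615.8, 26424).
So ∂z/∂x = −n_x/n_z = −0.83525 and ∂z/∂y = −n_y/n_z = −1.31001.
|∇z| = √(a²+b²) = 1.55363, so dip δ = arctan(1.55363) = 57.23°.
True thickness = vertical thickness × cos δ = 31 × cos 57.23° = 16.8 m.

16.8 m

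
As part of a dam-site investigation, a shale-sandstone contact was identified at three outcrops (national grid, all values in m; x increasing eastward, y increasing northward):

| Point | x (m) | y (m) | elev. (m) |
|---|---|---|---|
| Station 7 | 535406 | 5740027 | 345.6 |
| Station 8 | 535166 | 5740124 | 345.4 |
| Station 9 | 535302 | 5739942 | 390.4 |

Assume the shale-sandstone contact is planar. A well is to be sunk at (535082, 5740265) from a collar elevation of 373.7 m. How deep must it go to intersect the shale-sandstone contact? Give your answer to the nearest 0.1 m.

Let the plane be z = a·x + b·y + c.
Station 8−Station 7: −240a + 97b = −0.2;  Station 9−Station 7: −104a − 85b = 44.8.
Solving gives a = −0.141977171, b = −0.353345579.
Then c = 345.6 − a·535406 − b·5740027 = 2104574.19.
At (535082, 5740265): z_contact = −75969.43 − 2028297.26 + 2104574.19 = 307.50 m.
Depth below ground = 373.7 − 307.50 = 66.2 m.

66.2 m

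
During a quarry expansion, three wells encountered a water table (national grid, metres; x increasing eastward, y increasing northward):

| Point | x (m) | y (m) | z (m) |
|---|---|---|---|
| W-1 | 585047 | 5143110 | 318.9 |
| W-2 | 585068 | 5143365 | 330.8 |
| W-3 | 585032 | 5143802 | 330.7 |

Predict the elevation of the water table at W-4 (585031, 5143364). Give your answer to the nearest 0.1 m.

Let the plane be z = a·x + b·y + c.
W-2−W-1: 21a + 255b = 11.9;  W-3−W-1: −15a + 692b = 11.8.
Solving gives a = 0.284676145, b = 0.023222749.
Then c = 318.9 − a·585047 − b·5143110 = −285667.18.
At (585031, 5143364): z = 166544.4 + 119443.1 − 285667.18 = 320.2 m.

320.2 m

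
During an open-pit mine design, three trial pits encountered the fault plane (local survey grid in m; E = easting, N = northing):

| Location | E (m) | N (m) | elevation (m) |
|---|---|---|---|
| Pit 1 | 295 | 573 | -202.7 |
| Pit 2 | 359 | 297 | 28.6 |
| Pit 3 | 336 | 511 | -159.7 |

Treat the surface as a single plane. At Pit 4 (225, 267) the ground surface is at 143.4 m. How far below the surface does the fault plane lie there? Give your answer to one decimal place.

Let the plane be z = a·E + b·N + c.
Pit 2−Pit 1: 64a − 276b = 231.3;  Pit 3−Pit 1: 41a − 62b = 43.
Solving gives a = −0.33650, b = −0.91607.
Then c = -202.7 − a·295 − b·573 = 421.48.
At (225, 267): z_contact = −75.71 − 244.59 + 421.48 = 101.17 m.
Depth below ground = 143.4 − 101.17 = 42.2 m.

42.2 m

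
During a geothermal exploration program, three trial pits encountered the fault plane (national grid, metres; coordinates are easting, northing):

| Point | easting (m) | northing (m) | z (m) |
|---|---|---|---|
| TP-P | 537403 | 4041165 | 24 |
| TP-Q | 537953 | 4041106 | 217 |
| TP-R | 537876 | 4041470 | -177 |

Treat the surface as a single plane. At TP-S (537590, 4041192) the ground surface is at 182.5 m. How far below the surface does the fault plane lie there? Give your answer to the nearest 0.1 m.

Let the plane be z = a·easting + b·northing + c.
TP-Q−TP-P: 550a − 59b = 193;  TP-R−TP-P: 473a + 305b = −201.
Solving gives a = 0.240246963, b = −1.031596110.
Then c = 24 − a·537403 − b·4041165 = 4039764.65.
At (537590, 4041192): z_contact = 129154.36 − 4168877.95 + 4039764.65 = 41.07 m.
Depth below ground = 182.5 − 41.07 = 141.4 m.

141.4 m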